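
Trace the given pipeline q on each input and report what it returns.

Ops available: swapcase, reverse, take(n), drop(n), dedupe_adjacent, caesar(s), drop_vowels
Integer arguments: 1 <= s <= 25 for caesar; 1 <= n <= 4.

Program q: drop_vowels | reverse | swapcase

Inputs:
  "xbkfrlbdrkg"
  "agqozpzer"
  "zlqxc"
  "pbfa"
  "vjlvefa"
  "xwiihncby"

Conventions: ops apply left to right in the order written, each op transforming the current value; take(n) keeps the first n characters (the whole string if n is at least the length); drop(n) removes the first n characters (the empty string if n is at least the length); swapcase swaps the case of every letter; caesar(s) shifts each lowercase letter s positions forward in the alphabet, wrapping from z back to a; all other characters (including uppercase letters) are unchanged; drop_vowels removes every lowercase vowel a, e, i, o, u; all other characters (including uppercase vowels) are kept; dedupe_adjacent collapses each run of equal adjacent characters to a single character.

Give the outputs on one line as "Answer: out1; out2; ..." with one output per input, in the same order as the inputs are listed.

Execution, op by op:
  "xbkfrlbdrkg" -> "xbkfrlbdrkg" -> "gkrdblrfkbx" -> "GKRDBLRFKBX"
  "agqozpzer" -> "gqzpzr" -> "rzpzqg" -> "RZPZQG"
  "zlqxc" -> "zlqxc" -> "cxqlz" -> "CXQLZ"
  "pbfa" -> "pbf" -> "fbp" -> "FBP"
  "vjlvefa" -> "vjlvf" -> "fvljv" -> "FVLJV"
  "xwiihncby" -> "xwhncby" -> "ybcnhwx" -> "YBCNHWX"

"GKRDBLRFKBX"; "RZPZQG"; "CXQLZ"; "FBP"; "FVLJV"; "YBCNHWX"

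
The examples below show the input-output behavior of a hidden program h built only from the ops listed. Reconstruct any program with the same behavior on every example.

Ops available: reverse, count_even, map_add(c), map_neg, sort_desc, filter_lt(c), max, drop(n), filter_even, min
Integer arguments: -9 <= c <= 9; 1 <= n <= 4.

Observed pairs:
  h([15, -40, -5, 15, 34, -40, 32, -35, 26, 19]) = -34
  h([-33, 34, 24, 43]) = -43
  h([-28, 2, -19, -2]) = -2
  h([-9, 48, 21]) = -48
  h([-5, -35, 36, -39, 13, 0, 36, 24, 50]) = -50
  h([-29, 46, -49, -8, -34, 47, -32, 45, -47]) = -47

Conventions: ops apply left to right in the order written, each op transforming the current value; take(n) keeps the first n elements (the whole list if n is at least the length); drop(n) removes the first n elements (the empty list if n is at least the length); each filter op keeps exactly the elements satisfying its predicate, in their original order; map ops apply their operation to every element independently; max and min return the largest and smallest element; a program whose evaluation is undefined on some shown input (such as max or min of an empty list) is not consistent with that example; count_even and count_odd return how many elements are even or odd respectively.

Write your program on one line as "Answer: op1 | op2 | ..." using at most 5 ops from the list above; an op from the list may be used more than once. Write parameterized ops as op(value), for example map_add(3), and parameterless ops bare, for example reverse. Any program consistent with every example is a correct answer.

map_neg | reverse | filter_lt(0) | sort_desc | min

Check, running the answer program on each example:
  [15, -40, -5, 15, 34, -40, 32, -35, 26, 19] -> [-15, 40, 5, -15, -34, 40, -32, 35, -26, -19] -> [-19, -26, 35, -32, 40, -34, -15, 5, 40, -15] -> [-19, -26, -32, -34, -15, -15] -> [-15, -15, -19, -26, -32, -34] -> -34
  [-33, 34, 24, 43] -> [33, -34, -24, -43] -> [-43, -24, -34, 33] -> [-43, -24, -34] -> [-24, -34, -43] -> -43
  [-28, 2, -19, -2] -> [28, -2, 19, 2] -> [2, 19, -2, 28] -> [-2] -> [-2] -> -2
  [-9, 48, 21] -> [9, -48, -21] -> [-21, -48, 9] -> [-21, -48] -> [-21, -48] -> -48
  [-5, -35, 36, -39, 13, 0, 36, 24, 50] -> [5, 35, -36, 39, -13, 0, -36, -24, -50] -> [-50, -24, -36, 0, -13, 39, -36, 35, 5] -> [-50, -24, -36, -13, -36] -> [-13, -24, -36, -36, -50] -> -50
  [-29, 46, -49, -8, -34, 47, -32, 45, -47] -> [29, -46, 49, 8, 34, -47, 32, -45, 47] -> [47, -45, 32, -47, 34, 8, 49, -46, 29] -> [-45, -47, -46] -> [-45, -46, -47] -> -47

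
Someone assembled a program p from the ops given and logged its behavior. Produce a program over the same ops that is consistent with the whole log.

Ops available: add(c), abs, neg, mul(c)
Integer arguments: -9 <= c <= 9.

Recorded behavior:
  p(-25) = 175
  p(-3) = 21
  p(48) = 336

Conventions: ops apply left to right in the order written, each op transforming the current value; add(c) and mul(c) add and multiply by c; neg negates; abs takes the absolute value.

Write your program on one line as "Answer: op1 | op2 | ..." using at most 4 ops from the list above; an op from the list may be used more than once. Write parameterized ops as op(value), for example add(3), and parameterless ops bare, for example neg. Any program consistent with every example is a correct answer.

abs | mul(-7) | neg

Check, running the answer program on each example:
  -25 -> 25 -> -175 -> 175
  -3 -> 3 -> -21 -> 21
  48 -> 48 -> -336 -> 336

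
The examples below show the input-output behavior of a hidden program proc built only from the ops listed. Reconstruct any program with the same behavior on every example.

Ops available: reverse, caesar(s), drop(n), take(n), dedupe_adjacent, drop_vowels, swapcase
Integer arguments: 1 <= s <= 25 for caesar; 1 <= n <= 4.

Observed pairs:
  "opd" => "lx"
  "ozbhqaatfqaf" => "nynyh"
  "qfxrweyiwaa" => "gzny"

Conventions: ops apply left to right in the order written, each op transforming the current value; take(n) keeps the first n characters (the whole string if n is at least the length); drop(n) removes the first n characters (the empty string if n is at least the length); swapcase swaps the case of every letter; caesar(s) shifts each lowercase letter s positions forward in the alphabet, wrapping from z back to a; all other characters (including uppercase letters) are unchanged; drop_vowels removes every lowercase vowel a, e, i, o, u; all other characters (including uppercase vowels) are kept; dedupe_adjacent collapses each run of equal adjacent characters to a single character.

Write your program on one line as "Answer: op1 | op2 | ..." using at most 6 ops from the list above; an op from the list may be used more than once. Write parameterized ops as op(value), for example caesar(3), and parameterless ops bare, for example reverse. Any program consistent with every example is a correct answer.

drop_vowels | caesar(7) | drop_vowels | caesar(1) | drop_vowels | reverse

Check, running the answer program on each example:
  "opd" -> "pd" -> "wk" -> "wk" -> "xl" -> "xl" -> "lx"
  "ozbhqaatfqaf" -> "zbhqtfqf" -> "gioxamxm" -> "gxmxm" -> "hynyn" -> "hynyn" -> "nynyh"
  "qfxrweyiwaa" -> "qfxrwyw" -> "xmeydfd" -> "xmydfd" -> "ynzege" -> "ynzg" -> "gzny"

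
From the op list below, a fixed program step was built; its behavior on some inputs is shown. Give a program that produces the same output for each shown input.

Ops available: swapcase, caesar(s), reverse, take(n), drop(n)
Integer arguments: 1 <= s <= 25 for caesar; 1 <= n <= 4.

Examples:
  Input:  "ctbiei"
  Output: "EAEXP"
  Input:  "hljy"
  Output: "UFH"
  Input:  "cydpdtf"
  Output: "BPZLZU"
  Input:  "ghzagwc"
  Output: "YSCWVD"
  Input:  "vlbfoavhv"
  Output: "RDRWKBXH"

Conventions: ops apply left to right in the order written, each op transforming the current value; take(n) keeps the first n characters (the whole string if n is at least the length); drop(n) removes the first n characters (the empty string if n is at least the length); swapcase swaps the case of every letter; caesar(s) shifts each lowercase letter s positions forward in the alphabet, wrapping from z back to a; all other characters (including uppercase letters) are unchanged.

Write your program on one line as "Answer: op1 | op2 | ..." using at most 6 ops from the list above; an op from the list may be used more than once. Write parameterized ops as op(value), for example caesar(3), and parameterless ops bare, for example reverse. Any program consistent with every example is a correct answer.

caesar(23) | drop(1) | caesar(25) | swapcase | reverse

Check, running the answer program on each example:
  "ctbiei" -> "zqyfbf" -> "qyfbf" -> "pxeae" -> "PXEAE" -> "EAEXP"
  "hljy" -> "eigv" -> "igv" -> "hfu" -> "HFU" -> "UFH"
  "cydpdtf" -> "zvamaqc" -> "vamaqc" -> "uzlzpb" -> "UZLZPB" -> "BPZLZU"
  "ghzagwc" -> "dewxdtz" -> "ewxdtz" -> "dvwcsy" -> "DVWCSY" -> "YSCWVD"
  "vlbfoavhv" -> "siyclxses" -> "iyclxses" -> "hxbkwrdr" -> "HXBKWRDR" -> "RDRWKBXH"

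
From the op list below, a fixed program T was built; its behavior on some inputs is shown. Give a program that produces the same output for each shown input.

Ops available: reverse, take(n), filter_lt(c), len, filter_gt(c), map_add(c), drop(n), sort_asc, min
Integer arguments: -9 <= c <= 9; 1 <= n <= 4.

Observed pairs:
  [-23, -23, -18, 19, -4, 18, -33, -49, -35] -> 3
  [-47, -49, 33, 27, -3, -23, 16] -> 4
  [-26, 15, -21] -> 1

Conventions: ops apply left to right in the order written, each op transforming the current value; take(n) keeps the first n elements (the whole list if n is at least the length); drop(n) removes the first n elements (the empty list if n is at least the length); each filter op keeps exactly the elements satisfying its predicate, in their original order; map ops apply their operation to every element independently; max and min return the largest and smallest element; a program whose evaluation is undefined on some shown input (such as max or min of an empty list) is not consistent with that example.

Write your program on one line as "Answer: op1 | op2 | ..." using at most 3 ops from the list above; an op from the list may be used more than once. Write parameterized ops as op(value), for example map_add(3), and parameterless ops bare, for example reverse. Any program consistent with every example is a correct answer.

sort_asc | filter_gt(-8) | len

Check, running the answer program on each example:
  [-23, -23, -18, 19, -4, 18, -33, -49, -35] -> [-49, -35, -33, -23, -23, -18, -4, 18, 19] -> [-4, 18, 19] -> 3
  [-47, -49, 33, 27, -3, -23, 16] -> [-49, -47, -23, -3, 16, 27, 33] -> [-3, 16, 27, 33] -> 4
  [-26, 15, -21] -> [-26, -21, 15] -> [15] -> 1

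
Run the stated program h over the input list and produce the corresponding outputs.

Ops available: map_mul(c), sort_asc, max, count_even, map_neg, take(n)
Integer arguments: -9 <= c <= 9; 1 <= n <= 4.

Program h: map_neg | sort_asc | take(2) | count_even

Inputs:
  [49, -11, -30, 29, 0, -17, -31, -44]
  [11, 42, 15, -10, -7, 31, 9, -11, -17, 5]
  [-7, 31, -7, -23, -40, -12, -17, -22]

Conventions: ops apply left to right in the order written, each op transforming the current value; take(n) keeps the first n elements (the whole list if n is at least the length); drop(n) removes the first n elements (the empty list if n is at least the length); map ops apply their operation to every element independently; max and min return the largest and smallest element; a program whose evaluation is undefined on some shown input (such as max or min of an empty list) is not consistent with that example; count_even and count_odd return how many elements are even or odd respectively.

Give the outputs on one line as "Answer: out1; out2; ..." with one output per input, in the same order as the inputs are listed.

0; 1; 0

Execution, op by op:
  [49, -11, -30, 29, 0, -17, -31, -44] -> [-49, 11, 30, -29, 0, 17, 31, 44] -> [-49, -29, 0, 11, 17, 30, 31, 44] -> [-49, -29] -> 0
  [11, 42, 15, -10, -7, 31, 9, -11, -17, 5] -> [-11, -42, -15, 10, 7, -31, -9, 11, 17, -5] -> [-42, -31, -15, -11, -9, -5, 7, 10, 11, 17] -> [-42, -31] -> 1
  [-7, 31, -7, -23, -40, -12, -17, -22] -> [7, -31, 7, 23, 40, 12, 17, 22] -> [-31, 7, 7, 12, 17, 22, 23, 40] -> [-31, 7] -> 0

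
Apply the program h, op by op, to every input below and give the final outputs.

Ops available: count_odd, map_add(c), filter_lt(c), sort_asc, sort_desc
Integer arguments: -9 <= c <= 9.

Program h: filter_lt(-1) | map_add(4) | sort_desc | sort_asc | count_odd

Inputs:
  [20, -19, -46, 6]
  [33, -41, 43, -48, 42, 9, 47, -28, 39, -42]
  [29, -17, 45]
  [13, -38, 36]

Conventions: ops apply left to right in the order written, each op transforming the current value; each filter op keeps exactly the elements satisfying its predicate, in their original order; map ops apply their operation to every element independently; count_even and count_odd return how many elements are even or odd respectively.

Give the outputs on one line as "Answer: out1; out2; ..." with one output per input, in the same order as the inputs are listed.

1; 1; 1; 0

Execution, op by op:
  [20, -19, -46, 6] -> [-19, -46] -> [-15, -42] -> [-15, -42] -> [-42, -15] -> 1
  [33, -41, 43, -48, 42, 9, 47, -28, 39, -42] -> [-41, -48, -28, -42] -> [-37, -44, -24, -38] -> [-24, -37, -38, -44] -> [-44, -38, -37, -24] -> 1
  [29, -17, 45] -> [-17] -> [-13] -> [-13] -> [-13] -> 1
  [13, -38, 36] -> [-38] -> [-34] -> [-34] -> [-34] -> 0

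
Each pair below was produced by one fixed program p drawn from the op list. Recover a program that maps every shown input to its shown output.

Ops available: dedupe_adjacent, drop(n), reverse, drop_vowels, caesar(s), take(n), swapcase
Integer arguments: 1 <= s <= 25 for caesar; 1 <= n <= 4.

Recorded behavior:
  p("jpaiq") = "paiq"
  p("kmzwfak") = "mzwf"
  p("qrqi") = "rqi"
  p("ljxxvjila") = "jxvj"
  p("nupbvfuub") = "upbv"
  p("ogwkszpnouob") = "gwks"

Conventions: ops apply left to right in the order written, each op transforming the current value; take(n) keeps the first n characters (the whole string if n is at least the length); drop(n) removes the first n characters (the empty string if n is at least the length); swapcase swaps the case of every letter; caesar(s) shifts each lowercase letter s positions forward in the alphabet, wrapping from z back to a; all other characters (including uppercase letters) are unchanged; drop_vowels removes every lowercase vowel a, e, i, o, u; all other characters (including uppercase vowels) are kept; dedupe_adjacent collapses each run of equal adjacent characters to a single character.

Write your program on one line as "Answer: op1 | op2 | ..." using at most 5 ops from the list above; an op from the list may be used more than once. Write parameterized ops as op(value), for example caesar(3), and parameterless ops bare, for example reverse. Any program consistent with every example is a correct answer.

dedupe_adjacent | drop(1) | swapcase | take(4) | swapcase

Check, running the answer program on each example:
  "jpaiq" -> "jpaiq" -> "paiq" -> "PAIQ" -> "PAIQ" -> "paiq"
  "kmzwfak" -> "kmzwfak" -> "mzwfak" -> "MZWFAK" -> "MZWF" -> "mzwf"
  "qrqi" -> "qrqi" -> "rqi" -> "RQI" -> "RQI" -> "rqi"
  "ljxxvjila" -> "ljxvjila" -> "jxvjila" -> "JXVJILA" -> "JXVJ" -> "jxvj"
  "nupbvfuub" -> "nupbvfub" -> "upbvfub" -> "UPBVFUB" -> "UPBV" -> "upbv"
  "ogwkszpnouob" -> "ogwkszpnouob" -> "gwkszpnouob" -> "GWKSZPNOUOB" -> "GWKS" -> "gwks"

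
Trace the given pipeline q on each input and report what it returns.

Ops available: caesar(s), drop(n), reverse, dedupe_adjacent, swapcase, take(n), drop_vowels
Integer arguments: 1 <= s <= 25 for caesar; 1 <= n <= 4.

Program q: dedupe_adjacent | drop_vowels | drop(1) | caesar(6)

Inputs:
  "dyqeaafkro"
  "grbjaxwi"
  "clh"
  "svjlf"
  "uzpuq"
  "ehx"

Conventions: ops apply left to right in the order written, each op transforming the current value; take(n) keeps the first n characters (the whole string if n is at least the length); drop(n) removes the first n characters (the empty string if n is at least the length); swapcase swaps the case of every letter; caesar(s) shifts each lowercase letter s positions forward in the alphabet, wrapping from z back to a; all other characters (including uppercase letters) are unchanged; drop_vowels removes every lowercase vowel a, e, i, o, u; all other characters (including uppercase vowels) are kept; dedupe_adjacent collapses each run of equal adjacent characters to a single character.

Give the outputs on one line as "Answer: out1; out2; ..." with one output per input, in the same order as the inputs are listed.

"ewlqx"; "xhpdc"; "rn"; "bprl"; "vw"; "d"

Execution, op by op:
  "dyqeaafkro" -> "dyqeafkro" -> "dyqfkr" -> "yqfkr" -> "ewlqx"
  "grbjaxwi" -> "grbjaxwi" -> "grbjxw" -> "rbjxw" -> "xhpdc"
  "clh" -> "clh" -> "clh" -> "lh" -> "rn"
  "svjlf" -> "svjlf" -> "svjlf" -> "vjlf" -> "bprl"
  "uzpuq" -> "uzpuq" -> "zpq" -> "pq" -> "vw"
  "ehx" -> "ehx" -> "hx" -> "x" -> "d"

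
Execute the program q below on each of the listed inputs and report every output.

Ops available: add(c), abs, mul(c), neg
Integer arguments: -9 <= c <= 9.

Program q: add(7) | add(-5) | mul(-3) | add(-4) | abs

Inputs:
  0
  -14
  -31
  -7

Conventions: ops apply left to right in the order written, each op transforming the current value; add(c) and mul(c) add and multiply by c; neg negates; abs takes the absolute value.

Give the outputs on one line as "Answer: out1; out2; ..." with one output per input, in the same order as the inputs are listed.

Execution, op by op:
  0 -> 7 -> 2 -> -6 -> -10 -> 10
  -14 -> -7 -> -12 -> 36 -> 32 -> 32
  -31 -> -24 -> -29 -> 87 -> 83 -> 83
  -7 -> 0 -> -5 -> 15 -> 11 -> 11

10; 32; 83; 11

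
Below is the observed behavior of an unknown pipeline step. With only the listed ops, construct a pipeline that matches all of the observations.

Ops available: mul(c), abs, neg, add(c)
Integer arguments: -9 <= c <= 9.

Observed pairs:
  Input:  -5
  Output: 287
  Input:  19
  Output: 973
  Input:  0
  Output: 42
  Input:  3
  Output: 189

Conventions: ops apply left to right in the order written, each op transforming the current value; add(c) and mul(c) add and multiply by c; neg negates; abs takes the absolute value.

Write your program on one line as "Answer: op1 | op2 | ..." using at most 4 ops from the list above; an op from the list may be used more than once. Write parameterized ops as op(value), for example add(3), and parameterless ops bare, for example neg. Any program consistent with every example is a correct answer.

mul(7) | abs | add(6) | mul(7)

Check, running the answer program on each example:
  -5 -> -35 -> 35 -> 41 -> 287
  19 -> 133 -> 133 -> 139 -> 973
  0 -> 0 -> 0 -> 6 -> 42
  3 -> 21 -> 21 -> 27 -> 189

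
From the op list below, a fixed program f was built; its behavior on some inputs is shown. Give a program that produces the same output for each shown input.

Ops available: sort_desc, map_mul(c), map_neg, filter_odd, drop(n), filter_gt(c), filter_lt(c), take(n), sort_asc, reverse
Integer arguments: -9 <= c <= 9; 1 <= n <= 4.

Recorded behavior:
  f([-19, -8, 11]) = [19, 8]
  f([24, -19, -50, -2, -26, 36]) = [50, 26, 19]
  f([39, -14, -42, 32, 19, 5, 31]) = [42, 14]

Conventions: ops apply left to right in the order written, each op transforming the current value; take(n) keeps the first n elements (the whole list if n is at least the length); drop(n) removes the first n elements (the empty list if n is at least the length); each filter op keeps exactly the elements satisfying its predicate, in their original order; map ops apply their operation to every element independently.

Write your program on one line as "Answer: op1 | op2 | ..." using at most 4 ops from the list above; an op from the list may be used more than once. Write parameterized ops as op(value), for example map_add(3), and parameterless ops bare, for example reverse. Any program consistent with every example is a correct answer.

map_neg | sort_asc | reverse | filter_gt(5)

Check, running the answer program on each example:
  [-19, -8, 11] -> [19, 8, -11] -> [-11, 8, 19] -> [19, 8, -11] -> [19, 8]
  [24, -19, -50, -2, -26, 36] -> [-24, 19, 50, 2, 26, -36] -> [-36, -24, 2, 19, 26, 50] -> [50, 26, 19, 2, -24, -36] -> [50, 26, 19]
  [39, -14, -42, 32, 19, 5, 31] -> [-39, 14, 42, -32, -19, -5, -31] -> [-39, -32, -31, -19, -5, 14, 42] -> [42, 14, -5, -19, -31, -32, -39] -> [42, 14]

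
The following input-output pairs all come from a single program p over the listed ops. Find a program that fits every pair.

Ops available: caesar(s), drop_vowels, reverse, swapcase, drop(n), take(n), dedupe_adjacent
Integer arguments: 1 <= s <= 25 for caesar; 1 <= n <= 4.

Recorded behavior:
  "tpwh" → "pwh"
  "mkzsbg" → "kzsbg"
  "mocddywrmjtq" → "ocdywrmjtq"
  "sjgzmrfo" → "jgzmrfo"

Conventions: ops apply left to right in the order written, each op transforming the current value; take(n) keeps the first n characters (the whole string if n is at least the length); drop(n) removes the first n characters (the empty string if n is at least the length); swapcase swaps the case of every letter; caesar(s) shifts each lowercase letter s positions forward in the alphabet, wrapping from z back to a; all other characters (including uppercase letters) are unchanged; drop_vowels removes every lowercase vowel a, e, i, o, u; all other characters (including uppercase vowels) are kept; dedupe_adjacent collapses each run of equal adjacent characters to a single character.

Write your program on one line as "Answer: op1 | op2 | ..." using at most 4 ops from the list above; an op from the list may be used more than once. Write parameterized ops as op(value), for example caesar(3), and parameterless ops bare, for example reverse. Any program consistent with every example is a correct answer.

drop(1) | swapcase | dedupe_adjacent | swapcase

Check, running the answer program on each example:
  "tpwh" -> "pwh" -> "PWH" -> "PWH" -> "pwh"
  "mkzsbg" -> "kzsbg" -> "KZSBG" -> "KZSBG" -> "kzsbg"
  "mocddywrmjtq" -> "ocddywrmjtq" -> "OCDDYWRMJTQ" -> "OCDYWRMJTQ" -> "ocdywrmjtq"
  "sjgzmrfo" -> "jgzmrfo" -> "JGZMRFO" -> "JGZMRFO" -> "jgzmrfo"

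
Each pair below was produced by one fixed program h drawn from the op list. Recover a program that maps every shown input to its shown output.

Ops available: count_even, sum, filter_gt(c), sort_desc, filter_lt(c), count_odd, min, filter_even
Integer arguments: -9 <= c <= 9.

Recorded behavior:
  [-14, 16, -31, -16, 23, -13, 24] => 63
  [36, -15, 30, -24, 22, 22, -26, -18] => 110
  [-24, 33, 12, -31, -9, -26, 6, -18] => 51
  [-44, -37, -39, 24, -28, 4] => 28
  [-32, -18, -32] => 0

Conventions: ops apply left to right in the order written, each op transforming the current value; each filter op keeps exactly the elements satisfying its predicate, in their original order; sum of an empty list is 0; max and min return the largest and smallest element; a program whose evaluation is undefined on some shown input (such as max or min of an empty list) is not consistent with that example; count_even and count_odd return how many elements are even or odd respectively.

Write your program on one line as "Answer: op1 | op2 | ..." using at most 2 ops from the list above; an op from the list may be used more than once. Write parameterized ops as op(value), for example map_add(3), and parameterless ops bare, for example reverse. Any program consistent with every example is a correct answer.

filter_gt(-4) | sum

Check, running the answer program on each example:
  [-14, 16, -31, -16, 23, -13, 24] -> [16, 23, 24] -> 63
  [36, -15, 30, -24, 22, 22, -26, -18] -> [36, 30, 22, 22] -> 110
  [-24, 33, 12, -31, -9, -26, 6, -18] -> [33, 12, 6] -> 51
  [-44, -37, -39, 24, -28, 4] -> [24, 4] -> 28
  [-32, -18, -32] -> [] -> 0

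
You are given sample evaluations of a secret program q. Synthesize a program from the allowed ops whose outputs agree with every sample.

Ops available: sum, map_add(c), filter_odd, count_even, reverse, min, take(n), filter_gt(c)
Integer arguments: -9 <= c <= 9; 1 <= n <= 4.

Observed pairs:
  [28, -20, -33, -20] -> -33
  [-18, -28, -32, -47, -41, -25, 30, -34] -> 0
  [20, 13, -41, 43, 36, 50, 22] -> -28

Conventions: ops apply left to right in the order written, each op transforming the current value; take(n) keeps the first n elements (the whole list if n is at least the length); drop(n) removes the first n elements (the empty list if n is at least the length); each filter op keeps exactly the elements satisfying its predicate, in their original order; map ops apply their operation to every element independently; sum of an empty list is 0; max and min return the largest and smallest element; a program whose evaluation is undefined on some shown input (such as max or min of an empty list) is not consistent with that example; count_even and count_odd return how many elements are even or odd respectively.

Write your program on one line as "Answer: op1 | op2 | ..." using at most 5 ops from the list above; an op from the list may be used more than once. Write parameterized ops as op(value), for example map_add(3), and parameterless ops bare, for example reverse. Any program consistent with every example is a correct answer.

take(3) | reverse | filter_odd | sum

Check, running the answer program on each example:
  [28, -20, -33, -20] -> [28, -20, -33] -> [-33, -20, 28] -> [-33] -> -33
  [-18, -28, -32, -47, -41, -25, 30, -34] -> [-18, -28, -32] -> [-32, -28, -18] -> [] -> 0
  [20, 13, -41, 43, 36, 50, 22] -> [20, 13, -41] -> [-41, 13, 20] -> [-41, 13] -> -28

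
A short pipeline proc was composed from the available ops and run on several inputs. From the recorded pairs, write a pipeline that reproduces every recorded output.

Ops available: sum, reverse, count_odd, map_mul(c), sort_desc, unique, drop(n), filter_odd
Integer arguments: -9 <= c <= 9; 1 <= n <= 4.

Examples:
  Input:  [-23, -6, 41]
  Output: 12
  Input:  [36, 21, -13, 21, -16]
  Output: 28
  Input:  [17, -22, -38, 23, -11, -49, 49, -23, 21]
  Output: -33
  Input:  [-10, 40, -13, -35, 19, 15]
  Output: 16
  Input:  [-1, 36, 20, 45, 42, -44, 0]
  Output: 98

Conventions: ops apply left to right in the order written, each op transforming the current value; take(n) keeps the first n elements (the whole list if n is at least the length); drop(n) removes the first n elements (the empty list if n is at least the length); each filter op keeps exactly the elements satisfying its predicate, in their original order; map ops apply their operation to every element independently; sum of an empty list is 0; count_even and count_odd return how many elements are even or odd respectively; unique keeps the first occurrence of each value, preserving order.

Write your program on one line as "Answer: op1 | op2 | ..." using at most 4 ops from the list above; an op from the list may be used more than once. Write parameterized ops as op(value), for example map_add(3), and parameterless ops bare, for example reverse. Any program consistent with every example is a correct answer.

reverse | unique | sum

Check, running the answer program on each example:
  [-23, -6, 41] -> [41, -6, -23] -> [41, -6, -23] -> 12
  [36, 21, -13, 21, -16] -> [-16, 21, -13, 21, 36] -> [-16, 21, -13, 36] -> 28
  [17, -22, -38, 23, -11, -49, 49, -23, 21] -> [21, -23, 49, -49, -11, 23, -38, -22, 17] -> [21, -23, 49, -49, -11, 23, -38, -22, 17] -> -33
  [-10, 40, -13, -35, 19, 15] -> [15, 19, -35, -13, 40, -10] -> [15, 19, -35, -13, 40, -10] -> 16
  [-1, 36, 20, 45, 42, -44, 0] -> [0, -44, 42, 45, 20, 36, -1] -> [0, -44, 42, 45, 20, 36, -1] -> 98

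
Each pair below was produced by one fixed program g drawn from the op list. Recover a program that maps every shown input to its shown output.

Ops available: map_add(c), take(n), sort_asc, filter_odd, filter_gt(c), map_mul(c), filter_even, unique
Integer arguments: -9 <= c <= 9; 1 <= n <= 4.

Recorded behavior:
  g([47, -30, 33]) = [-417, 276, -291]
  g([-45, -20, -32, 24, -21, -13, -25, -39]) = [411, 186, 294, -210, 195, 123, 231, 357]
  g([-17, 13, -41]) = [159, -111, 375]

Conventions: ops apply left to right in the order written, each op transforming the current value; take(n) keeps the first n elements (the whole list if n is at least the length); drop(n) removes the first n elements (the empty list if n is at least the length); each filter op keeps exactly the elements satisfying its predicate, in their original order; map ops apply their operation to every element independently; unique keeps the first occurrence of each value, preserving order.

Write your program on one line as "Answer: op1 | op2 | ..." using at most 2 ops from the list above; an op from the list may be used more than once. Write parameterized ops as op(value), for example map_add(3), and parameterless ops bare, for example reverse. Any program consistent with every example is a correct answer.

map_mul(-9) | map_add(6)

Check, running the answer program on each example:
  [47, -30, 33] -> [-423, 270, -297] -> [-417, 276, -291]
  [-45, -20, -32, 24, -21, -13, -25, -39] -> [405, 180, 288, -216, 189, 117, 225, 351] -> [411, 186, 294, -210, 195, 123, 231, 357]
  [-17, 13, -41] -> [153, -117, 369] -> [159, -111, 375]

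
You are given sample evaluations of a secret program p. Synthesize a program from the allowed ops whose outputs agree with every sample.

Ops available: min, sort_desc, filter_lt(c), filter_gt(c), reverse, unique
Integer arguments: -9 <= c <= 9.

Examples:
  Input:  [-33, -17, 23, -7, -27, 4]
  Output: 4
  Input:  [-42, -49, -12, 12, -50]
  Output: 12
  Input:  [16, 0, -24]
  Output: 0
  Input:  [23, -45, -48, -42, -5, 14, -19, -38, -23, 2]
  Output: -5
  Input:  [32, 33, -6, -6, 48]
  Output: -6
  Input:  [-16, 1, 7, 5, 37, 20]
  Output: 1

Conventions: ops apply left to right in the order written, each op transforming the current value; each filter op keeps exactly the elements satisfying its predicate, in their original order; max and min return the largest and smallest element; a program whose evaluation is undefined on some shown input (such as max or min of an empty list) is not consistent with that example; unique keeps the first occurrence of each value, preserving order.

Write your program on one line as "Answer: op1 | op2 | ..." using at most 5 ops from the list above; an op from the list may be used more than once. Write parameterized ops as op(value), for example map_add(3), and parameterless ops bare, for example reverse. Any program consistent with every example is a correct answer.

reverse | filter_gt(-8) | filter_gt(-7) | sort_desc | min

Check, running the answer program on each example:
  [-33, -17, 23, -7, -27, 4] -> [4, -27, -7, 23, -17, -33] -> [4, -7, 23] -> [4, 23] -> [23, 4] -> 4
  [-42, -49, -12, 12, -50] -> [-50, 12, -12, -49, -42] -> [12] -> [12] -> [12] -> 12
  [16, 0, -24] -> [-24, 0, 16] -> [0, 16] -> [0, 16] -> [16, 0] -> 0
  [23, -45, -48, -42, -5, 14, -19, -38, -23, 2] -> [2, -23, -38, -19, 14, -5, -42, -48, -45, 23] -> [2, 14, -5, 23] -> [2, 14, -5, 23] -> [23, 14, 2, -5] -> -5
  [32, 33, -6, -6, 48] -> [48, -6, -6, 33, 32] -> [48, -6, -6, 33, 32] -> [48, -6, -6, 33, 32] -> [48, 33, 32, -6, -6] -> -6
  [-16, 1, 7, 5, 37, 20] -> [20, 37, 5, 7, 1, -16] -> [20, 37, 5, 7, 1] -> [20, 37, 5, 7, 1] -> [37, 20, 7, 5, 1] -> 1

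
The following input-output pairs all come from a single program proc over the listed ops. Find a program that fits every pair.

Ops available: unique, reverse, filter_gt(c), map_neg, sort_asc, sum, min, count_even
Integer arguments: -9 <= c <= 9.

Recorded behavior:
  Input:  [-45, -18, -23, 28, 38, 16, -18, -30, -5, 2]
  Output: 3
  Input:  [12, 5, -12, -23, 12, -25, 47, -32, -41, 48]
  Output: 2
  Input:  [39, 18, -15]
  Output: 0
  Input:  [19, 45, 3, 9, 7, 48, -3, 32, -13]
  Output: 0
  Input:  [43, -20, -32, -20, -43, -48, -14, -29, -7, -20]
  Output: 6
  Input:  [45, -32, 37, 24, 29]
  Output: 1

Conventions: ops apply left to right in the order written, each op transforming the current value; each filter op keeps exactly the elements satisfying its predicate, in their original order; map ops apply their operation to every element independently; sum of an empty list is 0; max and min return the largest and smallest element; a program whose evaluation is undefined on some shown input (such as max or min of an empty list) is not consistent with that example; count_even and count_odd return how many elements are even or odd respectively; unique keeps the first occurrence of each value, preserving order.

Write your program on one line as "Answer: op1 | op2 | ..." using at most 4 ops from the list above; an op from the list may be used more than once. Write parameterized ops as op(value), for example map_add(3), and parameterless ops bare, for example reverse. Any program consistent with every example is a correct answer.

reverse | map_neg | filter_gt(5) | count_even

Check, running the answer program on each example:
  [-45, -18, -23, 28, 38, 16, -18, -30, -5, 2] -> [2, -5, -30, -18, 16, 38, 28, -23, -18, -45] -> [-2, 5, 30, 18, -16, -38, -28, 23, 18, 45] -> [30, 18, 23, 18, 45] -> 3
  [12, 5, -12, -23, 12, -25, 47, -32, -41, 48] -> [48, -41, -32, 47, -25, 12, -23, -12, 5, 12] -> [-48, 41, 32, -47, 25, -12, 23, 12, -5, -12] -> [41, 32, 25, 23, 12] -> 2
  [39, 18, -15] -> [-15, 18, 39] -> [15, -18, -39] -> [15] -> 0
  [19, 45, 3, 9, 7, 48, -3, 32, -13] -> [-13, 32, -3, 48, 7, 9, 3, 45, 19] -> [13, -32, 3, -48, -7, -9, -3, -45, -19] -> [13] -> 0
  [43, -20, -32, -20, -43, -48, -14, -29, -7, -20] -> [-20, -7, -29, -14, -48, -43, -20, -32, -20, 43] -> [20, 7, 29, 14, 48, 43, 20, 32, 20, -43] -> [20, 7, 29, 14, 48, 43, 20, 32, 20] -> 6
  [45, -32, 37, 24, 29] -> [29, 24, 37, -32, 45] -> [-29, -24, -37, 32, -45] -> [32] -> 1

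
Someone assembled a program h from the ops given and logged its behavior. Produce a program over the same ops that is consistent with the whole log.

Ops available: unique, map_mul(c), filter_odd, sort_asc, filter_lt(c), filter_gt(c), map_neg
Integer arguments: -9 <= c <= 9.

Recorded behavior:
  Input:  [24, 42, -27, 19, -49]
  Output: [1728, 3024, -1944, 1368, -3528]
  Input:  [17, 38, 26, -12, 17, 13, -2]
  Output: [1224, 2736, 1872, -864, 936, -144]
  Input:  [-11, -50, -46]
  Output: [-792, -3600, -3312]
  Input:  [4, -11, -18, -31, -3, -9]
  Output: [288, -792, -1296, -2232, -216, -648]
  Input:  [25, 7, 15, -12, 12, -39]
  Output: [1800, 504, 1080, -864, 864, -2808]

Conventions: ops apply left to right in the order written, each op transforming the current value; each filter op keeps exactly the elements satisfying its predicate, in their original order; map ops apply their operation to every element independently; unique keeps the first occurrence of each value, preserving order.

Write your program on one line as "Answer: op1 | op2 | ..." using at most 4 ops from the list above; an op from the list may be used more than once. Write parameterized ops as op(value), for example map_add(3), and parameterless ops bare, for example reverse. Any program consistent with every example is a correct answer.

map_neg | unique | map_mul(9) | map_mul(-8)

Check, running the answer program on each example:
  [24, 42, -27, 19, -49] -> [-24, -42, 27, -19, 49] -> [-24, -42, 27, -19, 49] -> [-216, -378, 243, -171, 441] -> [1728, 3024, -1944, 1368, -3528]
  [17, 38, 26, -12, 17, 13, -2] -> [-17, -38, -26, 12, -17, -13, 2] -> [-17, -38, -26, 12, -13, 2] -> [-153, -342, -234, 108, -117, 18] -> [1224, 2736, 1872, -864, 936, -144]
  [-11, -50, -46] -> [11, 50, 46] -> [11, 50, 46] -> [99, 450, 414] -> [-792, -3600, -3312]
  [4, -11, -18, -31, -3, -9] -> [-4, 11, 18, 31, 3, 9] -> [-4, 11, 18, 31, 3, 9] -> [-36, 99, 162, 279, 27, 81] -> [288, -792, -1296, -2232, -216, -648]
  [25, 7, 15, -12, 12, -39] -> [-25, -7, -15, 12, -12, 39] -> [-25, -7, -15, 12, -12, 39] -> [-225, -63, -135, 108, -108, 351] -> [1800, 504, 1080, -864, 864, -2808]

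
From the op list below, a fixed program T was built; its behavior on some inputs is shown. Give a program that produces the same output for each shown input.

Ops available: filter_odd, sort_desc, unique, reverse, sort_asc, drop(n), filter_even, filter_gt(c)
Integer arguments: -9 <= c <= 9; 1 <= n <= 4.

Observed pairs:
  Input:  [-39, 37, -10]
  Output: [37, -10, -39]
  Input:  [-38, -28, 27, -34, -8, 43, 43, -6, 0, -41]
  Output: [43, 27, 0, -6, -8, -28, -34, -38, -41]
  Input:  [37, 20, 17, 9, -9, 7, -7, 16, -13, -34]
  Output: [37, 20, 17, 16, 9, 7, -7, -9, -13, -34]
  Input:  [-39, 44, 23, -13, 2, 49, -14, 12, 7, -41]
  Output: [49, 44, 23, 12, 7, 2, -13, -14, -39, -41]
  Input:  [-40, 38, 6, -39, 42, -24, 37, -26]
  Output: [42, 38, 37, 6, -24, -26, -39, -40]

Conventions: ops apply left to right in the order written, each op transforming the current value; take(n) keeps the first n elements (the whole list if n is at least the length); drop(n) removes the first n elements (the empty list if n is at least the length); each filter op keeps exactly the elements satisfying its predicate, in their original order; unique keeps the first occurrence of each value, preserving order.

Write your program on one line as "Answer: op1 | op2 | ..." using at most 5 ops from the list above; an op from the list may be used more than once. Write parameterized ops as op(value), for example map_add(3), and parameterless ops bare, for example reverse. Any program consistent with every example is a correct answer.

reverse | unique | sort_asc | sort_desc

Check, running the answer program on each example:
  [-39, 37, -10] -> [-10, 37, -39] -> [-10, 37, -39] -> [-39, -10, 37] -> [37, -10, -39]
  [-38, -28, 27, -34, -8, 43, 43, -6, 0, -41] -> [-41, 0, -6, 43, 43, -8, -34, 27, -28, -38] -> [-41, 0, -6, 43, -8, -34, 27, -28, -38] -> [-41, -38, -34, -28, -8, -6, 0, 27, 43] -> [43, 27, 0, -6, -8, -28, -34, -38, -41]
  [37, 20, 17, 9, -9, 7, -7, 16, -13, -34] -> [-34, -13, 16, -7, 7, -9, 9, 17, 20, 37] -> [-34, -13, 16, -7, 7, -9, 9, 17, 20, 37] -> [-34, -13, -9, -7, 7, 9, 16, 17, 20, 37] -> [37, 20, 17, 16, 9, 7, -7, -9, -13, -34]
  [-39, 44, 23, -13, 2, 49, -14, 12, 7, -41] -> [-41, 7, 12, -14, 49, 2, -13, 23, 44, -39] -> [-41, 7, 12, -14, 49, 2, -13, 23, 44, -39] -> [-41, -39, -14, -13, 2, 7, 12, 23, 44, 49] -> [49, 44, 23, 12, 7, 2, -13, -14, -39, -41]
  [-40, 38, 6, -39, 42, -24, 37, -26] -> [-26, 37, -24, 42, -39, 6, 38, -40] -> [-26, 37, -24, 42, -39, 6, 38, -40] -> [-40, -39, -26, -24, 6, 37, 38, 42] -> [42, 38, 37, 6, -24, -26, -39, -40]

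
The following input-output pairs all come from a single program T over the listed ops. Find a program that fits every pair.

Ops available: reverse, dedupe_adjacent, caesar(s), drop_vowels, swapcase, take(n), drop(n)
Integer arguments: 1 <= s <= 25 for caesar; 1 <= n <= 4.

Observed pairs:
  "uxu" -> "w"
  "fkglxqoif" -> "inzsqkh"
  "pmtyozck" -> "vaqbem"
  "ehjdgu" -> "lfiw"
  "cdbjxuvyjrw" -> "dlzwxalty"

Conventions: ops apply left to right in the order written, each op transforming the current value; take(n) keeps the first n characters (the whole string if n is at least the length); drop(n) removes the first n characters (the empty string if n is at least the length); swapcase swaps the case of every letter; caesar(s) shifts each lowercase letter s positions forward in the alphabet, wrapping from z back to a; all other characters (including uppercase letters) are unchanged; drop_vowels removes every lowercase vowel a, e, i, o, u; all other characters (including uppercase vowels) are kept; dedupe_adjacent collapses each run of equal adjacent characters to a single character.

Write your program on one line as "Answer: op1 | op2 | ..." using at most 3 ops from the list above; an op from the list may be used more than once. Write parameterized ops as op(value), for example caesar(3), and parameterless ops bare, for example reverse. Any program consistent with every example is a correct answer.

caesar(22) | drop(2) | caesar(6)

Check, running the answer program on each example:
  "uxu" -> "qtq" -> "q" -> "w"
  "fkglxqoif" -> "bgchtmkeb" -> "chtmkeb" -> "inzsqkh"
  "pmtyozck" -> "lipukvyg" -> "pukvyg" -> "vaqbem"
  "ehjdgu" -> "adfzcq" -> "fzcq" -> "lfiw"
  "cdbjxuvyjrw" -> "yzxftqrufns" -> "xftqrufns" -> "dlzwxalty"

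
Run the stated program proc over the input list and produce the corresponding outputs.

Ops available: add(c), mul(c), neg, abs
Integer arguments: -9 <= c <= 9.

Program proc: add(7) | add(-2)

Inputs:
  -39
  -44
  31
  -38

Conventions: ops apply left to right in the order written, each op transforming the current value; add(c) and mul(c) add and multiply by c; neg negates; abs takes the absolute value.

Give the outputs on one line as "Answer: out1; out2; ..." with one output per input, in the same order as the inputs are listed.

Execution, op by op:
  -39 -> -32 -> -34
  -44 -> -37 -> -39
  31 -> 38 -> 36
  -38 -> -31 -> -33

-34; -39; 36; -33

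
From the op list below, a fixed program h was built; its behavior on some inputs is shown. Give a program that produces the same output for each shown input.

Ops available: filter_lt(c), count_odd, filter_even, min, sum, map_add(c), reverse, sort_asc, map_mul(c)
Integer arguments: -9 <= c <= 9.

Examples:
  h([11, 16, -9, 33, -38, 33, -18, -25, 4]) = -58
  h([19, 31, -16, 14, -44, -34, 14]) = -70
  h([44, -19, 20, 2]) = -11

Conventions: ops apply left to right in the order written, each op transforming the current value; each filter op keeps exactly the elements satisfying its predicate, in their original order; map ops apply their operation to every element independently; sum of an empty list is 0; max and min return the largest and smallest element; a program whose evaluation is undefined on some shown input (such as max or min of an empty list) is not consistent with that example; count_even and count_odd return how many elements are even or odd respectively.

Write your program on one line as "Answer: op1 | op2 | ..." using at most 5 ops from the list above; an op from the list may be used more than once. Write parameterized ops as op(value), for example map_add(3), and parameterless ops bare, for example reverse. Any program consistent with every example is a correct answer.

map_add(8) | reverse | filter_lt(3) | sum

Check, running the answer program on each example:
  [11, 16, -9, 33, -38, 33, -18, -25, 4] -> [19, 24, -1, 41, -30, 41, -10, -17, 12] -> [12, -17, -10, 41, -30, 41, -1, 24, 19] -> [-17, -10, -30, -1] -> -58
  [19, 31, -16, 14, -44, -34, 14] -> [27, 39, -8, 22, -36, -26, 22] -> [22, -26, -36, 22, -8, 39, 27] -> [-26, -36, -8] -> -70
  [44, -19, 20, 2] -> [52, -11, 28, 10] -> [10, 28, -11, 52] -> [-11] -> -11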